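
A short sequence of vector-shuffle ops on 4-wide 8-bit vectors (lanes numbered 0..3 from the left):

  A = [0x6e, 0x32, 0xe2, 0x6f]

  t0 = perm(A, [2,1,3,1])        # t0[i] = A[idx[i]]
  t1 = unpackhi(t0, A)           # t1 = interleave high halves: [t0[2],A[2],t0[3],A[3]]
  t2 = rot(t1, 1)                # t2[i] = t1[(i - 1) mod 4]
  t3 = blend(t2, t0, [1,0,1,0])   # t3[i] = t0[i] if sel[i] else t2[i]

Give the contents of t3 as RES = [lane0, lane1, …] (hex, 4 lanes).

RES = [ 0xe2  0x6f  0x6f  0x32 ]

t0 = [0xe2, 0x32, 0x6f, 0x32]
t1 = [0x6f, 0xe2, 0x32, 0x6f]
t2 = [0x6f, 0x6f, 0xe2, 0x32]
t3 = [0xe2, 0x6f, 0x6f, 0x32]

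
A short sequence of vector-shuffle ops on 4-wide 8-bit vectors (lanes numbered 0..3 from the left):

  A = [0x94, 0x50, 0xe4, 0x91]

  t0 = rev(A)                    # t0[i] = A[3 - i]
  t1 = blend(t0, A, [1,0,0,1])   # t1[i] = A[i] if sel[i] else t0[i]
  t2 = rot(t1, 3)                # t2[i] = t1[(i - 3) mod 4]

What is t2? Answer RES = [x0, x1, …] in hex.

t0 = [0x91, 0xe4, 0x50, 0x94]
t1 = [0x94, 0xe4, 0x50, 0x91]
t2 = [0xe4, 0x50, 0x91, 0x94]

RES = [ 0xe4  0x50  0x91  0x94 ]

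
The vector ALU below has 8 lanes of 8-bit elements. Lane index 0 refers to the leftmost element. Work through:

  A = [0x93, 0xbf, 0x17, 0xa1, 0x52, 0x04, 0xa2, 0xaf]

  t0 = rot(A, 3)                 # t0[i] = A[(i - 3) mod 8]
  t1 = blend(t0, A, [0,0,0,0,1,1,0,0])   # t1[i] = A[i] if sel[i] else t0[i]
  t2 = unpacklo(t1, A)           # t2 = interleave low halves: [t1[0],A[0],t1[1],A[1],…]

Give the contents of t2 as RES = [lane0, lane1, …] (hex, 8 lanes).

RES = [ 0x04  0x93  0xa2  0xbf  0xaf  0x17  0x93  0xa1 ]

  t0: 04 a2 af 93 bf 17 a1 52
  t1: 04 a2 af 93 52 04 a1 52
  t2: 04 93 a2 bf af 17 93 a1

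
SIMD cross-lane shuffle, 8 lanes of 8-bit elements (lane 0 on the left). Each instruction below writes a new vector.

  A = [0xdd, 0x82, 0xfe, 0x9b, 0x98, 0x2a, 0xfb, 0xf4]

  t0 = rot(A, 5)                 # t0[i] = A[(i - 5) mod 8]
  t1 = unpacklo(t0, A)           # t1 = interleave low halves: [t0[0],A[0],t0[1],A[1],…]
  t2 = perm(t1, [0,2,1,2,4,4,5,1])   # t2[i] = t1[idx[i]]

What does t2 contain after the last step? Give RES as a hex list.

RES = [ 0x9b  0x98  0xdd  0x98  0x2a  0x2a  0xfe  0xdd ]

t0 = [0x9b, 0x98, 0x2a, 0xfb, 0xf4, 0xdd, 0x82, 0xfe]
t1 = [0x9b, 0xdd, 0x98, 0x82, 0x2a, 0xfe, 0xfb, 0x9b]
t2 = [0x9b, 0x98, 0xdd, 0x98, 0x2a, 0x2a, 0xfe, 0xdd]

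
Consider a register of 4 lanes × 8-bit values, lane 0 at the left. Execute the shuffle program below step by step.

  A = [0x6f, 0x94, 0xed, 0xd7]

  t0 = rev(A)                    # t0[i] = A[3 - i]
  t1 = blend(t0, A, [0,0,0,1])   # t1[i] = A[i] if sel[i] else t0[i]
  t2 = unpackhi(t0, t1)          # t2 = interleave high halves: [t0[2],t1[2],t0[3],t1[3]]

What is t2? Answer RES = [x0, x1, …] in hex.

→ t0 |d7|ed|94|6f|
→ t1 |d7|ed|94|d7|
→ t2 |94|94|6f|d7|

RES = [0x94, 0x94, 0x6f, 0xd7]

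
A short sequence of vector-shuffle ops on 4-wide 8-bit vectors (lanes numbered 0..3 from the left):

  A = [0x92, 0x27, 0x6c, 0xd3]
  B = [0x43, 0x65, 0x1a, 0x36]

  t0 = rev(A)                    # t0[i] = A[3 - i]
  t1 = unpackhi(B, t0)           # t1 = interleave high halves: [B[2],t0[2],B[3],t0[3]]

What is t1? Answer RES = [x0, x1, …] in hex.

RES = [0x1a, 0x27, 0x36, 0x92]

  t0: d3 6c 27 92
  t1: 1a 27 36 92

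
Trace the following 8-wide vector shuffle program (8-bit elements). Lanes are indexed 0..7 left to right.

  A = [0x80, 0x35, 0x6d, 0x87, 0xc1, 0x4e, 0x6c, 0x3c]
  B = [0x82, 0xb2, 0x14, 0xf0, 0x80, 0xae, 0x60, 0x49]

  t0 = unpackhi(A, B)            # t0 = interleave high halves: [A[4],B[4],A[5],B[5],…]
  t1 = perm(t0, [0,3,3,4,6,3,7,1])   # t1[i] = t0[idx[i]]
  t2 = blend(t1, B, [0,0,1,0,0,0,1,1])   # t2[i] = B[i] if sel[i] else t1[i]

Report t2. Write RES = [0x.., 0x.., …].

RES = [0xc1, 0xae, 0x14, 0x6c, 0x3c, 0xae, 0x60, 0x49]

→ t0 |c1|80|4e|ae|6c|60|3c|49|
→ t1 |c1|ae|ae|6c|3c|ae|49|80|
→ t2 |c1|ae|14|6c|3c|ae|60|49|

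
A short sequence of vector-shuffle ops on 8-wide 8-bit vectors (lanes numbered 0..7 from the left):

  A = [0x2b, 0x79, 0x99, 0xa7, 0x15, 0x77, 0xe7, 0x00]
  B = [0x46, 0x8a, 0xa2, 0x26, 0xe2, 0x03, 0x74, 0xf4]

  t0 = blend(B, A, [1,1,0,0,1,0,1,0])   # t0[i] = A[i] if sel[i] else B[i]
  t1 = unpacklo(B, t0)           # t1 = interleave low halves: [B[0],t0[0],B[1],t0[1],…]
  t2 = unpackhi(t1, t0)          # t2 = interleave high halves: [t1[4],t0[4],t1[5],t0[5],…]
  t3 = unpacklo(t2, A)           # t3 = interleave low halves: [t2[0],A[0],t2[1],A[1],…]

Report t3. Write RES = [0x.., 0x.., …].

RES = [0xa2, 0x2b, 0x15, 0x79, 0xa2, 0x99, 0x03, 0xa7]

→ t0 |2b|79|a2|26|15|03|e7|f4|
→ t1 |46|2b|8a|79|a2|a2|26|26|
→ t2 |a2|15|a2|03|26|e7|26|f4|
→ t3 |a2|2b|15|79|a2|99|03|a7|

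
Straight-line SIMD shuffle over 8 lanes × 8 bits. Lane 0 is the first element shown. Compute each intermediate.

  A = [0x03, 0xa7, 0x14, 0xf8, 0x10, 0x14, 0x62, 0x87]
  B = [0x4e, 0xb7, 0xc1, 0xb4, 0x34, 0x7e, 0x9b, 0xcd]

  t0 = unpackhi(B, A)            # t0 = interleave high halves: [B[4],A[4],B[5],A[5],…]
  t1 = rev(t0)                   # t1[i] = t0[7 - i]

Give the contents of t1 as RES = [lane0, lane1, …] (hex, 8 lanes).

→ t0 |34|10|7e|14|9b|62|cd|87|
→ t1 |87|cd|62|9b|14|7e|10|34|

RES = [ 0x87  0xcd  0x62  0x9b  0x14  0x7e  0x10  0x34 ]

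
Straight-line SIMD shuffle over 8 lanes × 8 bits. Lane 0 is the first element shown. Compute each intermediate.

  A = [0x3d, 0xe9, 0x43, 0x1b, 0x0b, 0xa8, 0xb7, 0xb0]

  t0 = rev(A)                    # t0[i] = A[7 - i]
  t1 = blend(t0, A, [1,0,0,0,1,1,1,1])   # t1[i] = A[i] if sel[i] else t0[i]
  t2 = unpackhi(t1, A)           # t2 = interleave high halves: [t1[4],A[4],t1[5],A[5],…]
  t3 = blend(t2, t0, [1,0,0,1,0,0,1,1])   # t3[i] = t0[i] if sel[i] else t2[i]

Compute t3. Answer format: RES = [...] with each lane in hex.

t0 = [0xb0, 0xb7, 0xa8, 0x0b, 0x1b, 0x43, 0xe9, 0x3d]
t1 = [0x3d, 0xb7, 0xa8, 0x0b, 0x0b, 0xa8, 0xb7, 0xb0]
t2 = [0x0b, 0x0b, 0xa8, 0xa8, 0xb7, 0xb7, 0xb0, 0xb0]
t3 = [0xb0, 0x0b, 0xa8, 0x0b, 0xb7, 0xb7, 0xe9, 0x3d]

RES = [ 0xb0  0x0b  0xa8  0x0b  0xb7  0xb7  0xe9  0x3d ]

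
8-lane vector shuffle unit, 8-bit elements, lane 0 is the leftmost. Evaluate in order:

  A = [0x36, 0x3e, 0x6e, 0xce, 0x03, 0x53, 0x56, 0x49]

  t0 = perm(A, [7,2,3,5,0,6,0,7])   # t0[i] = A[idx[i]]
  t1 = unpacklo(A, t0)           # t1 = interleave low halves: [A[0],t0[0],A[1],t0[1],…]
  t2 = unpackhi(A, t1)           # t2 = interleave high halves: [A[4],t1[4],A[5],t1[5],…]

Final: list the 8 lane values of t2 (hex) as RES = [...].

RES = [0x03, 0x6e, 0x53, 0xce, 0x56, 0xce, 0x49, 0x53]

→ t0 |49|6e|ce|53|36|56|36|49|
→ t1 |36|49|3e|6e|6e|ce|ce|53|
→ t2 |03|6e|53|ce|56|ce|49|53|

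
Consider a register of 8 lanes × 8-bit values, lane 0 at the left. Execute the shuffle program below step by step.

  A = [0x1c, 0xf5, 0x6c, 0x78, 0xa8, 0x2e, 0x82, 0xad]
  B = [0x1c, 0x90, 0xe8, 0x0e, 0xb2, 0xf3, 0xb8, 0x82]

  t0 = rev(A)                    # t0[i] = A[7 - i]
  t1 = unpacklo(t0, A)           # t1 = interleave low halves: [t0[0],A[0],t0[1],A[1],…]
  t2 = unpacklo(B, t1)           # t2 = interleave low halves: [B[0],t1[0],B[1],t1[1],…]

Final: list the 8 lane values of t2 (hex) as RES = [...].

RES = [ 0x1c  0xad  0x90  0x1c  0xe8  0x82  0x0e  0xf5 ]

→ t0 |ad|82|2e|a8|78|6c|f5|1c|
→ t1 |ad|1c|82|f5|2e|6c|a8|78|
→ t2 |1c|ad|90|1c|e8|82|0e|f5|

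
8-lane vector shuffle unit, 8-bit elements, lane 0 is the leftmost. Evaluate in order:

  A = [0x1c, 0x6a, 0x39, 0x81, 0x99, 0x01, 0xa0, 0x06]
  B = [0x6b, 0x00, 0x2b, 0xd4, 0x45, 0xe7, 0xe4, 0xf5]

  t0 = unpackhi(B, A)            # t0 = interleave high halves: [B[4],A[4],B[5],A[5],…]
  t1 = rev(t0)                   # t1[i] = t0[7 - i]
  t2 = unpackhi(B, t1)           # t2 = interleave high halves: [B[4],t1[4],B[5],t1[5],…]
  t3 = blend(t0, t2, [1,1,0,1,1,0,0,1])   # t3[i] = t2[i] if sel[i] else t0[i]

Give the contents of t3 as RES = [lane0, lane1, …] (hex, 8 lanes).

  t0: 45 99 e7 01 e4 a0 f5 06
  t1: 06 f5 a0 e4 01 e7 99 45
  t2: 45 01 e7 e7 e4 99 f5 45
  t3: 45 01 e7 e7 e4 a0 f5 45

RES = [0x45, 0x01, 0xe7, 0xe7, 0xe4, 0xa0, 0xf5, 0x45]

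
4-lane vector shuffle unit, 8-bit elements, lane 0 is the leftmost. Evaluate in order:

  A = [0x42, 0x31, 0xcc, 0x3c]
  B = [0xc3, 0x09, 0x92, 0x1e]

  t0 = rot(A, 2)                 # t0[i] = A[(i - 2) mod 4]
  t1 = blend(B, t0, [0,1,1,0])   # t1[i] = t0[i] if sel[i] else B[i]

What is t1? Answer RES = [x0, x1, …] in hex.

  t0: cc 3c 42 31
  t1: c3 3c 42 1e

RES = [ 0xc3  0x3c  0x42  0x1e ]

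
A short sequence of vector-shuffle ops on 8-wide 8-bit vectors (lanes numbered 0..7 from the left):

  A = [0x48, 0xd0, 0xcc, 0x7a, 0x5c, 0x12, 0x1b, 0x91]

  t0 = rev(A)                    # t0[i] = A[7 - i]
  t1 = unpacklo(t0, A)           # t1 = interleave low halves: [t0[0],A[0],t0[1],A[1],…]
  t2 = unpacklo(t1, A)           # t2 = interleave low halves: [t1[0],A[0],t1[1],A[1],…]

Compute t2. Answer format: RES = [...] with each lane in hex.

  t0: 91 1b 12 5c 7a cc d0 48
  t1: 91 48 1b d0 12 cc 5c 7a
  t2: 91 48 48 d0 1b cc d0 7a

RES = [0x91, 0x48, 0x48, 0xd0, 0x1b, 0xcc, 0xd0, 0x7a]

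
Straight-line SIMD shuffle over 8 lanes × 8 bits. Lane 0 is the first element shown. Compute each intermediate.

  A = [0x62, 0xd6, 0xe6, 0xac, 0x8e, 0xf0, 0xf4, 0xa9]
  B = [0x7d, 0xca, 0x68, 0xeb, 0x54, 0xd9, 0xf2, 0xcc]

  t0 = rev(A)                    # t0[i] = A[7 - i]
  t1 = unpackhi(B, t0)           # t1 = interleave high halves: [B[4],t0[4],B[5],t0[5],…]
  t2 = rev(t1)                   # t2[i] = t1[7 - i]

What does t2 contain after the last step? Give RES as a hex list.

RES = [ 0x62  0xcc  0xd6  0xf2  0xe6  0xd9  0xac  0x54 ]

  t0: a9 f4 f0 8e ac e6 d6 62
  t1: 54 ac d9 e6 f2 d6 cc 62
  t2: 62 cc d6 f2 e6 d9 ac 54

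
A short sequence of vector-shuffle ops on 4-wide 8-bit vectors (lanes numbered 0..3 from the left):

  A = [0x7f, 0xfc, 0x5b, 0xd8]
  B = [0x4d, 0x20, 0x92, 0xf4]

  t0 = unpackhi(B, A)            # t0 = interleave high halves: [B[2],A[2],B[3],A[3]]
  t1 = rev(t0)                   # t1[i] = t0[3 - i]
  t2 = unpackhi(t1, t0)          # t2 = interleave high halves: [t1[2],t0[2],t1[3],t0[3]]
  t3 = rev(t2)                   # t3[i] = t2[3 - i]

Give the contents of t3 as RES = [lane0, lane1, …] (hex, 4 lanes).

RES = [ 0xd8  0x92  0xf4  0x5b ]

t0 = [0x92, 0x5b, 0xf4, 0xd8]
t1 = [0xd8, 0xf4, 0x5b, 0x92]
t2 = [0x5b, 0xf4, 0x92, 0xd8]
t3 = [0xd8, 0x92, 0xf4, 0x5b]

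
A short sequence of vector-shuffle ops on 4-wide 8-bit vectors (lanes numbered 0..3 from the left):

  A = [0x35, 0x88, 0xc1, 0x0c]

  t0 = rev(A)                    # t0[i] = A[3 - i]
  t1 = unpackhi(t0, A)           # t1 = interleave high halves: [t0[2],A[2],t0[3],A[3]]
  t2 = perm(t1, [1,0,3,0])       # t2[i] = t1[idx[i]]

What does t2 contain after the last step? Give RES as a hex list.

RES = [ 0xc1  0x88  0x0c  0x88 ]

  t0: 0c c1 88 35
  t1: 88 c1 35 0c
  t2: c1 88 0c 88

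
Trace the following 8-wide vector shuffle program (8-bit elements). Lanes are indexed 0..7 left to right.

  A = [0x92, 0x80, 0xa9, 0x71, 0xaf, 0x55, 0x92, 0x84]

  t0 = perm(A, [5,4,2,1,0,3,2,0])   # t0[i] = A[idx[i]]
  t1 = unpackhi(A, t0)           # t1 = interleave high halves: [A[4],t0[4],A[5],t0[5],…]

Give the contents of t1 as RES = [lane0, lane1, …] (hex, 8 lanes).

→ t0 |55|af|a9|80|92|71|a9|92|
→ t1 |af|92|55|71|92|a9|84|92|

RES = [ 0xaf  0x92  0x55  0x71  0x92  0xa9  0x84  0x92 ]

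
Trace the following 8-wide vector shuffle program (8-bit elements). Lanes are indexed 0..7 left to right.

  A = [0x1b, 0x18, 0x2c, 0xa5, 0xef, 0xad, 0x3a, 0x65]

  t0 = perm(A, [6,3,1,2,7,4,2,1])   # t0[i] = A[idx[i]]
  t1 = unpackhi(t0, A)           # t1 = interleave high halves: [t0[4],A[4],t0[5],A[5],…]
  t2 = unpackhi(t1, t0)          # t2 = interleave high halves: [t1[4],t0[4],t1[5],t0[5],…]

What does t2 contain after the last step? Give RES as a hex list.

  t0: 3a a5 18 2c 65 ef 2c 18
  t1: 65 ef ef ad 2c 3a 18 65
  t2: 2c 65 3a ef 18 2c 65 18

RES = [0x2c, 0x65, 0x3a, 0xef, 0x18, 0x2c, 0x65, 0x18]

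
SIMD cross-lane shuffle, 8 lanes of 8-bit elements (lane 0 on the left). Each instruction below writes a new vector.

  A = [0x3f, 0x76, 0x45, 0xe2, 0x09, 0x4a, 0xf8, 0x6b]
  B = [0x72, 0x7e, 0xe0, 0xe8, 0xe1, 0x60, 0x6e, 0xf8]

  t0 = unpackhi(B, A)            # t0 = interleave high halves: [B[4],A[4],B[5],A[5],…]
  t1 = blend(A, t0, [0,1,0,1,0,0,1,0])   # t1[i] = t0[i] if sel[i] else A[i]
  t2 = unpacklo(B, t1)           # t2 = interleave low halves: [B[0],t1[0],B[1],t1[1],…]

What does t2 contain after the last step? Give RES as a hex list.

RES = [0x72, 0x3f, 0x7e, 0x09, 0xe0, 0x45, 0xe8, 0x4a]

t0 = [0xe1, 0x09, 0x60, 0x4a, 0x6e, 0xf8, 0xf8, 0x6b]
t1 = [0x3f, 0x09, 0x45, 0x4a, 0x09, 0x4a, 0xf8, 0x6b]
t2 = [0x72, 0x3f, 0x7e, 0x09, 0xe0, 0x45, 0xe8, 0x4a]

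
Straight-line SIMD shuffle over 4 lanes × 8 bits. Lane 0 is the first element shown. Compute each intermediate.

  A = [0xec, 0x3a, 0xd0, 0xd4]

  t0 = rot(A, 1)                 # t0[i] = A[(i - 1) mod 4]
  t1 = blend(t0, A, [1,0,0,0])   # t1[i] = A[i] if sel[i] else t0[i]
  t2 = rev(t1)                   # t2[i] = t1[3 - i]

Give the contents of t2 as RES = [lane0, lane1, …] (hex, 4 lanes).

  t0: d4 ec 3a d0
  t1: ec ec 3a d0
  t2: d0 3a ec ec

RES = [ 0xd0  0x3a  0xec  0xec ]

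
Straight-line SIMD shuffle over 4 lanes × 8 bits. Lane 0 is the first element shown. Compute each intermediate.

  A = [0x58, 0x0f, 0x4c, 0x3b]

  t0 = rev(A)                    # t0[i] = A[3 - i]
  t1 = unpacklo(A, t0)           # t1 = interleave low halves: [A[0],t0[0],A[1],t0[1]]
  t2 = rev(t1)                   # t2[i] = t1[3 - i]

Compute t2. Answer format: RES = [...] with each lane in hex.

  t0: 3b 4c 0f 58
  t1: 58 3b 0f 4c
  t2: 4c 0f 3b 58

RES = [0x4c, 0x0f, 0x3b, 0x58]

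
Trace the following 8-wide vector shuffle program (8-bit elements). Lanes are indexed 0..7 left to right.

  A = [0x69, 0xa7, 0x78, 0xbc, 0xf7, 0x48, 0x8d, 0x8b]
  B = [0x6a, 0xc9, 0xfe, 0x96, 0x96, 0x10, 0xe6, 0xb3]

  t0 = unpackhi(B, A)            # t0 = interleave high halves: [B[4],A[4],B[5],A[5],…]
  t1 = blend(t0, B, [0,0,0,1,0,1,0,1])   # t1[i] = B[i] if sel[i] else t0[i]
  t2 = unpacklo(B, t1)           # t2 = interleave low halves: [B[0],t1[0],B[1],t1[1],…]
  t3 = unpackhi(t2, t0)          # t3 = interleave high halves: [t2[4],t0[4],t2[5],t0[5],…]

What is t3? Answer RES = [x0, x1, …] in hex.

RES = [0xfe, 0xe6, 0x10, 0x8d, 0x96, 0xb3, 0x96, 0x8b]

  t0: 96 f7 10 48 e6 8d b3 8b
  t1: 96 f7 10 96 e6 10 b3 b3
  t2: 6a 96 c9 f7 fe 10 96 96
  t3: fe e6 10 8d 96 b3 96 8b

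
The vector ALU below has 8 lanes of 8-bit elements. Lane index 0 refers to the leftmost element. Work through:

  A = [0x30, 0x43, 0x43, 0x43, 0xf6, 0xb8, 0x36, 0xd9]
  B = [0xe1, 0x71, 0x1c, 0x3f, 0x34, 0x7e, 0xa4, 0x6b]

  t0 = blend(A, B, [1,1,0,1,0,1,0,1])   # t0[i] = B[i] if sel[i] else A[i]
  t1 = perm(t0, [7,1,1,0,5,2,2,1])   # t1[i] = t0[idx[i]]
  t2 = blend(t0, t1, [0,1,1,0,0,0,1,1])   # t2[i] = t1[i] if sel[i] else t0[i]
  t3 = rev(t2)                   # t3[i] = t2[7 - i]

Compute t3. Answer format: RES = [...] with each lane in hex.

RES = [0x71, 0x43, 0x7e, 0xf6, 0x3f, 0x71, 0x71, 0xe1]

→ t0 |e1|71|43|3f|f6|7e|36|6b|
→ t1 |6b|71|71|e1|7e|43|43|71|
→ t2 |e1|71|71|3f|f6|7e|43|71|
→ t3 |71|43|7e|f6|3f|71|71|e1|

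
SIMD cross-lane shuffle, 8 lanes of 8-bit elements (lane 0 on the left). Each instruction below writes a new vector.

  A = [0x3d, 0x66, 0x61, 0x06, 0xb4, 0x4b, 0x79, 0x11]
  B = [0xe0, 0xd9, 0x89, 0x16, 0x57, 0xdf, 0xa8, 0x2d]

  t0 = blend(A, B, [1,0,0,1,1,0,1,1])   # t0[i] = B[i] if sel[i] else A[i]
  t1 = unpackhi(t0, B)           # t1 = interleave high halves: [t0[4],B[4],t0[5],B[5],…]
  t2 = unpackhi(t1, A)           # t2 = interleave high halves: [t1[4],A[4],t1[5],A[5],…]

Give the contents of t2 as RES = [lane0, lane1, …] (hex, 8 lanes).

  t0: e0 66 61 16 57 4b a8 2d
  t1: 57 57 4b df a8 a8 2d 2d
  t2: a8 b4 a8 4b 2d 79 2d 11

RES = [ 0xa8  0xb4  0xa8  0x4b  0x2d  0x79  0x2d  0x11 ]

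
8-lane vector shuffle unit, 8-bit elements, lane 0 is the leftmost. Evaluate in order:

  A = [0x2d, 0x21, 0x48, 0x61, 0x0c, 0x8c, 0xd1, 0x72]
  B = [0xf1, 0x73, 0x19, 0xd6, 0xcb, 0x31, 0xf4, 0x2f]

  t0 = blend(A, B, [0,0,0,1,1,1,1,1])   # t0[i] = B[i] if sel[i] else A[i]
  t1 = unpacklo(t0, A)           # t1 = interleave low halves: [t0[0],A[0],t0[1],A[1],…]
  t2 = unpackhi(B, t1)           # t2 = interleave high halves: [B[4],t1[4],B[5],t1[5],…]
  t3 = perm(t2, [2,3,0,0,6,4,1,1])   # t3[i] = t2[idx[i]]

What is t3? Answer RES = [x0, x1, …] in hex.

t0 = [0x2d, 0x21, 0x48, 0xd6, 0xcb, 0x31, 0xf4, 0x2f]
t1 = [0x2d, 0x2d, 0x21, 0x21, 0x48, 0x48, 0xd6, 0x61]
t2 = [0xcb, 0x48, 0x31, 0x48, 0xf4, 0xd6, 0x2f, 0x61]
t3 = [0x31, 0x48, 0xcb, 0xcb, 0x2f, 0xf4, 0x48, 0x48]

RES = [0x31, 0x48, 0xcb, 0xcb, 0x2f, 0xf4, 0x48, 0x48]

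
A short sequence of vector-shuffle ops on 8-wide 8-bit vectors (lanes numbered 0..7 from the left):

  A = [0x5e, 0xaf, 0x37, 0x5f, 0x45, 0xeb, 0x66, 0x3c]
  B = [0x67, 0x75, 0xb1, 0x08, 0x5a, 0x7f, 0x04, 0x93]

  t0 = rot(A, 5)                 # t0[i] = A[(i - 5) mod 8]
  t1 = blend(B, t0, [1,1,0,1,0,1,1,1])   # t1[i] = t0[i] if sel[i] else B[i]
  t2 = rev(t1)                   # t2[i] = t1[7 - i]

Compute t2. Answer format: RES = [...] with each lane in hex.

RES = [ 0x37  0xaf  0x5e  0x5a  0x66  0xb1  0x45  0x5f ]

→ t0 |5f|45|eb|66|3c|5e|af|37|
→ t1 |5f|45|b1|66|5a|5e|af|37|
→ t2 |37|af|5e|5a|66|b1|45|5f|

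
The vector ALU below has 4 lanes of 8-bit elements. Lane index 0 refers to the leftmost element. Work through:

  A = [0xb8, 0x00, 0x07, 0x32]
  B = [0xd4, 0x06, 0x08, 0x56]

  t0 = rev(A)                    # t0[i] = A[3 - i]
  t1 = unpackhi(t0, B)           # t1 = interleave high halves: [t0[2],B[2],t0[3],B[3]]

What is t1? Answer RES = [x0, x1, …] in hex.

  t0: 32 07 00 b8
  t1: 00 08 b8 56

RES = [0x00, 0x08, 0xb8, 0x56]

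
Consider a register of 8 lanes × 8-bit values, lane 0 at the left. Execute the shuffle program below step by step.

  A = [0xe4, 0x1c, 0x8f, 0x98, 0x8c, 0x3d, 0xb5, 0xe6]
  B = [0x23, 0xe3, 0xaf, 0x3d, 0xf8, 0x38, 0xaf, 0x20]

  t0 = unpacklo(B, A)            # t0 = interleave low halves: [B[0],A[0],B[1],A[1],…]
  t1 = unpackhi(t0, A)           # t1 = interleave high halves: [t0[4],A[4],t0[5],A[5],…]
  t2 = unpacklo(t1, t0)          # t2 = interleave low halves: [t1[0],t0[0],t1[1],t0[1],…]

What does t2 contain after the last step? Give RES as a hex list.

RES = [ 0xaf  0x23  0x8c  0xe4  0x8f  0xe3  0x3d  0x1c ]

t0 = [0x23, 0xe4, 0xe3, 0x1c, 0xaf, 0x8f, 0x3d, 0x98]
t1 = [0xaf, 0x8c, 0x8f, 0x3d, 0x3d, 0xb5, 0x98, 0xe6]
t2 = [0xaf, 0x23, 0x8c, 0xe4, 0x8f, 0xe3, 0x3d, 0x1c]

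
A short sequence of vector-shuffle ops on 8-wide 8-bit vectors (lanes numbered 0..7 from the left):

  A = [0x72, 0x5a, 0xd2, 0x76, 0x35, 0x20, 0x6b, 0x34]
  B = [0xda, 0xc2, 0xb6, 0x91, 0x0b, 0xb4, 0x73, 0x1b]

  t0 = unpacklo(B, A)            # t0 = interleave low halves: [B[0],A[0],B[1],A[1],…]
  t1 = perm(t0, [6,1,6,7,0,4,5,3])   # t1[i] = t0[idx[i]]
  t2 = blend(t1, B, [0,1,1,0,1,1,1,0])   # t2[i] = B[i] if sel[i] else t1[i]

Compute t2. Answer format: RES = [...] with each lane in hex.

RES = [0x91, 0xc2, 0xb6, 0x76, 0x0b, 0xb4, 0x73, 0x5a]

  t0: da 72 c2 5a b6 d2 91 76
  t1: 91 72 91 76 da b6 d2 5a
  t2: 91 c2 b6 76 0b b4 73 5a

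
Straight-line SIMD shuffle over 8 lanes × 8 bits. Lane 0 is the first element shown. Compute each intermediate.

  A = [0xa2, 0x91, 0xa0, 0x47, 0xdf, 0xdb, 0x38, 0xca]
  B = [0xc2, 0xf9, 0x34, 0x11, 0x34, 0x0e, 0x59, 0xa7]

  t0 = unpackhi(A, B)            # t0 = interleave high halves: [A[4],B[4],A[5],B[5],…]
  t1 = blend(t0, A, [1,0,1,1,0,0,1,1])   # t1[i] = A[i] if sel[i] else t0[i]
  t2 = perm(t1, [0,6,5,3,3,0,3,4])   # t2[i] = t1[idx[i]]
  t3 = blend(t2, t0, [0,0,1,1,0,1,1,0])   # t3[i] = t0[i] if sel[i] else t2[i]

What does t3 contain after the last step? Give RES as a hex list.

RES = [ 0xa2  0x38  0xdb  0x0e  0x47  0x59  0xca  0x38 ]

t0 = [0xdf, 0x34, 0xdb, 0x0e, 0x38, 0x59, 0xca, 0xa7]
t1 = [0xa2, 0x34, 0xa0, 0x47, 0x38, 0x59, 0x38, 0xca]
t2 = [0xa2, 0x38, 0x59, 0x47, 0x47, 0xa2, 0x47, 0x38]
t3 = [0xa2, 0x38, 0xdb, 0x0e, 0x47, 0x59, 0xca, 0x38]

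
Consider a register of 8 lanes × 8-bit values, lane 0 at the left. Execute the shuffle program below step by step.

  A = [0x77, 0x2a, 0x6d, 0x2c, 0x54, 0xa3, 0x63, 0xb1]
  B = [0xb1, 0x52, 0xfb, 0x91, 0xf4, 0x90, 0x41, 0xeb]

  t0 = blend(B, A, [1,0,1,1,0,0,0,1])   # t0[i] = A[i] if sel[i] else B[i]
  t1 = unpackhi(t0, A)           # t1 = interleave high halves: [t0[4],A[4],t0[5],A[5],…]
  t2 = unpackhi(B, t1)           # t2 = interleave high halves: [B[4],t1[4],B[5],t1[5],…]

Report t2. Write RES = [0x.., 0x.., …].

→ t0 |77|52|6d|2c|f4|90|41|b1|
→ t1 |f4|54|90|a3|41|63|b1|b1|
→ t2 |f4|41|90|63|41|b1|eb|b1|

RES = [ 0xf4  0x41  0x90  0x63  0x41  0xb1  0xeb  0xb1 ]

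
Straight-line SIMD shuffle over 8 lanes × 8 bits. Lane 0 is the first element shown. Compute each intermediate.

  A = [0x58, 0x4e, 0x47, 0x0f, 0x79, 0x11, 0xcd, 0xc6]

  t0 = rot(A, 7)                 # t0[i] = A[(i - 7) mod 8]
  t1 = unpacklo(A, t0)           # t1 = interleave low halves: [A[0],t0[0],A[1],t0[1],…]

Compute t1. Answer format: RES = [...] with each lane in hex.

t0 = [0x4e, 0x47, 0x0f, 0x79, 0x11, 0xcd, 0xc6, 0x58]
t1 = [0x58, 0x4e, 0x4e, 0x47, 0x47, 0x0f, 0x0f, 0x79]

RES = [0x58, 0x4e, 0x4e, 0x47, 0x47, 0x0f, 0x0f, 0x79]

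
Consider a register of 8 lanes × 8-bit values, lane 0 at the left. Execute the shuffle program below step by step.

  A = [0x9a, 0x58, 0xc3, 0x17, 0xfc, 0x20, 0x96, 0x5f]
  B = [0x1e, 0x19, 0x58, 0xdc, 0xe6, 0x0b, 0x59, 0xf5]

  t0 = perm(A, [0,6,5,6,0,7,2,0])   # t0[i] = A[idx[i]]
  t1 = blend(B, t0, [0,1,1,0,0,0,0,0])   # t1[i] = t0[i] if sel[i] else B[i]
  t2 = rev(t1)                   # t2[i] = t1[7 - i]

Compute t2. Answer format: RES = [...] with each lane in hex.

RES = [ 0xf5  0x59  0x0b  0xe6  0xdc  0x20  0x96  0x1e ]

t0 = [0x9a, 0x96, 0x20, 0x96, 0x9a, 0x5f, 0xc3, 0x9a]
t1 = [0x1e, 0x96, 0x20, 0xdc, 0xe6, 0x0b, 0x59, 0xf5]
t2 = [0xf5, 0x59, 0x0b, 0xe6, 0xdc, 0x20, 0x96, 0x1e]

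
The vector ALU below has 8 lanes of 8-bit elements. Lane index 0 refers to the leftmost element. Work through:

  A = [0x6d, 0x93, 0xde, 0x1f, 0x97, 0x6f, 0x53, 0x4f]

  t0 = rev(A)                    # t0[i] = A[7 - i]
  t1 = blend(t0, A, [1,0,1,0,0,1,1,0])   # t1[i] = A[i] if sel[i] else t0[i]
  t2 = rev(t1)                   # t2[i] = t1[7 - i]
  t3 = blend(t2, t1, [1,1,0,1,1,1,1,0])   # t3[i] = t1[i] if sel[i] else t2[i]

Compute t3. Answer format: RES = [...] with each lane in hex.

RES = [ 0x6d  0x53  0x6f  0x97  0x1f  0x6f  0x53  0x6d ]

  t0: 4f 53 6f 97 1f de 93 6d
  t1: 6d 53 de 97 1f 6f 53 6d
  t2: 6d 53 6f 1f 97 de 53 6d
  t3: 6d 53 6f 97 1f 6f 53 6d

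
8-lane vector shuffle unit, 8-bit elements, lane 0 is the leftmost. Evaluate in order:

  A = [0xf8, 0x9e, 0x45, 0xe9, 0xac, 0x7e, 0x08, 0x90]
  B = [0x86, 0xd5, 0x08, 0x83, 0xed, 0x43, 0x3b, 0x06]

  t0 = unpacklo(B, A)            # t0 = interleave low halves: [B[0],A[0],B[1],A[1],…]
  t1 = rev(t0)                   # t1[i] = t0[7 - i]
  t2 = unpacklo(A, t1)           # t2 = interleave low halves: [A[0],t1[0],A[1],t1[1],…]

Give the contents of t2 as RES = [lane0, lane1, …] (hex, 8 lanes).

t0 = [0x86, 0xf8, 0xd5, 0x9e, 0x08, 0x45, 0x83, 0xe9]
t1 = [0xe9, 0x83, 0x45, 0x08, 0x9e, 0xd5, 0xf8, 0x86]
t2 = [0xf8, 0xe9, 0x9e, 0x83, 0x45, 0x45, 0xe9, 0x08]

RES = [ 0xf8  0xe9  0x9e  0x83  0x45  0x45  0xe9  0x08 ]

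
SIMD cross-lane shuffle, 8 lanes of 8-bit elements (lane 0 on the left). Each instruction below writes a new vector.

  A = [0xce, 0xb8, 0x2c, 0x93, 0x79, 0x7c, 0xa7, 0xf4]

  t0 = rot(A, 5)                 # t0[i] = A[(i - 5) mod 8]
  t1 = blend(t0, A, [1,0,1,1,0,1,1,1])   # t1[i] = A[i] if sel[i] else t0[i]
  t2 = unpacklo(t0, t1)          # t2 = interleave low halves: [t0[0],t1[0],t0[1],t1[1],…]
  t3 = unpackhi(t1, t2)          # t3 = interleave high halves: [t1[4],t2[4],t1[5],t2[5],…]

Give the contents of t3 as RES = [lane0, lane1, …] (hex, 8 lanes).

  t0: 93 79 7c a7 f4 ce b8 2c
  t1: ce 79 2c 93 f4 7c a7 f4
  t2: 93 ce 79 79 7c 2c a7 93
  t3: f4 7c 7c 2c a7 a7 f4 93

RES = [ 0xf4  0x7c  0x7c  0x2c  0xa7  0xa7  0xf4  0x93 ]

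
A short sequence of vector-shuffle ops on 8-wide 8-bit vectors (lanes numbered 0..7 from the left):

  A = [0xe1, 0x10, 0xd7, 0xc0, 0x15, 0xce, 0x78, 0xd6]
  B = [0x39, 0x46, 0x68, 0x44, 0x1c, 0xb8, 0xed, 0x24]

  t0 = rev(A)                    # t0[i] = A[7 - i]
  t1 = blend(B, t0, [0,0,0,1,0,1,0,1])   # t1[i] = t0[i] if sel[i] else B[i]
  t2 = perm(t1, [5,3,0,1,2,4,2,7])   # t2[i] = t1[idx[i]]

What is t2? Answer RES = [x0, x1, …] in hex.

RES = [ 0xd7  0x15  0x39  0x46  0x68  0x1c  0x68  0xe1 ]

→ t0 |d6|78|ce|15|c0|d7|10|e1|
→ t1 |39|46|68|15|1c|d7|ed|e1|
→ t2 |d7|15|39|46|68|1c|68|e1|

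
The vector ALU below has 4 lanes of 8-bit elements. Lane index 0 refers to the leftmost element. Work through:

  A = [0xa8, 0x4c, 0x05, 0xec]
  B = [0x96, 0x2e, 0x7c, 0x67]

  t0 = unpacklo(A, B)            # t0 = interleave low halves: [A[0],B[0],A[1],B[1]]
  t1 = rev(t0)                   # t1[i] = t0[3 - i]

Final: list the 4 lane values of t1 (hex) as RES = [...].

→ t0 |a8|96|4c|2e|
→ t1 |2e|4c|96|a8|

RES = [0x2e, 0x4c, 0x96, 0xa8]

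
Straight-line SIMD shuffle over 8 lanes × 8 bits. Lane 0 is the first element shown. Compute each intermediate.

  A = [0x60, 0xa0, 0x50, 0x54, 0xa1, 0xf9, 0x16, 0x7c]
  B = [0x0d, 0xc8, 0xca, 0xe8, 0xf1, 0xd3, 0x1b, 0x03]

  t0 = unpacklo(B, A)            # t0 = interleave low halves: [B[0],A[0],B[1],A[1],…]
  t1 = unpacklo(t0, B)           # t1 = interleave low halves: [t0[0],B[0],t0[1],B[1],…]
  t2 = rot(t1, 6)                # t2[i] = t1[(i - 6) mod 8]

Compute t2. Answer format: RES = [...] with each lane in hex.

RES = [0x60, 0xc8, 0xc8, 0xca, 0xa0, 0xe8, 0x0d, 0x0d]

  t0: 0d 60 c8 a0 ca 50 e8 54
  t1: 0d 0d 60 c8 c8 ca a0 e8
  t2: 60 c8 c8 ca a0 e8 0d 0d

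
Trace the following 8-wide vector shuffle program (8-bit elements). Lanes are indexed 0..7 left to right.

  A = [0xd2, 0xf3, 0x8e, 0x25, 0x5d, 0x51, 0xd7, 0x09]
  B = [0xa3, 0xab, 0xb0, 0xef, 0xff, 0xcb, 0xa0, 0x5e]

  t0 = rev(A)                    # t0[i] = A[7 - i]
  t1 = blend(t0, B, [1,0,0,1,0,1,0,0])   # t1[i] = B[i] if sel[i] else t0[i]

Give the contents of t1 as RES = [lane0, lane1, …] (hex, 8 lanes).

t0 = [0x09, 0xd7, 0x51, 0x5d, 0x25, 0x8e, 0xf3, 0xd2]
t1 = [0xa3, 0xd7, 0x51, 0xef, 0x25, 0xcb, 0xf3, 0xd2]

RES = [0xa3, 0xd7, 0x51, 0xef, 0x25, 0xcb, 0xf3, 0xd2]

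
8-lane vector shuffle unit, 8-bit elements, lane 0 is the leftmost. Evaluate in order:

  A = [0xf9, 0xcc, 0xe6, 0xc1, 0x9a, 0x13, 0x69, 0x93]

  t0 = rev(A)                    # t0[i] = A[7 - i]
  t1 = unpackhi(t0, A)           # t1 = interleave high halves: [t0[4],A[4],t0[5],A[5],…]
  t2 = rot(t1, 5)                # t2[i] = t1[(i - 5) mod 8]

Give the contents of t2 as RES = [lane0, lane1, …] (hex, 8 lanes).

  t0: 93 69 13 9a c1 e6 cc f9
  t1: c1 9a e6 13 cc 69 f9 93
  t2: 13 cc 69 f9 93 c1 9a e6

RES = [0x13, 0xcc, 0x69, 0xf9, 0x93, 0xc1, 0x9a, 0xe6]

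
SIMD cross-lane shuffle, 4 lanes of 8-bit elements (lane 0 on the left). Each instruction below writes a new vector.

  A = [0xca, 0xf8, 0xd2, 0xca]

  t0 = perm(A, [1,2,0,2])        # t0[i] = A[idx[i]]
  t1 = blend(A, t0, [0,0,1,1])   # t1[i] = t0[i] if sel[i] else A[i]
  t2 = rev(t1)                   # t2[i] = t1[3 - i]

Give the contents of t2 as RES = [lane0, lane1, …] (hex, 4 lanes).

  t0: f8 d2 ca d2
  t1: ca f8 ca d2
  t2: d2 ca f8 ca

RES = [0xd2, 0xca, 0xf8, 0xca]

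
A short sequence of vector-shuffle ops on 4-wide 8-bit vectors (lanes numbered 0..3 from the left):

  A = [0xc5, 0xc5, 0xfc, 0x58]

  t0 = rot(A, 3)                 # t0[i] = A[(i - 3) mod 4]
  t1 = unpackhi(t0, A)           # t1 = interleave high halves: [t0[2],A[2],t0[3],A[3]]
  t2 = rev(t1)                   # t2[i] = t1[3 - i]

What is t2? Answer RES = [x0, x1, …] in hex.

→ t0 |c5|fc|58|c5|
→ t1 |58|fc|c5|58|
→ t2 |58|c5|fc|58|

RES = [ 0x58  0xc5  0xfc  0x58 ]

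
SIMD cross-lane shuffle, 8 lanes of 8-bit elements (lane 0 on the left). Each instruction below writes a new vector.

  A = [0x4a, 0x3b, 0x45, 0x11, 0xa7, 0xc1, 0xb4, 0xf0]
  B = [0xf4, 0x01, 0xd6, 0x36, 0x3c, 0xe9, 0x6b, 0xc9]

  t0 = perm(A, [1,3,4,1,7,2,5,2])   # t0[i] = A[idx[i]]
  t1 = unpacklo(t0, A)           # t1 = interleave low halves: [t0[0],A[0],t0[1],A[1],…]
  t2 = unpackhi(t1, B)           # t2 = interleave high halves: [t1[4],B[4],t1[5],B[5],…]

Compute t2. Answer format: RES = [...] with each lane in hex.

t0 = [0x3b, 0x11, 0xa7, 0x3b, 0xf0, 0x45, 0xc1, 0x45]
t1 = [0x3b, 0x4a, 0x11, 0x3b, 0xa7, 0x45, 0x3b, 0x11]
t2 = [0xa7, 0x3c, 0x45, 0xe9, 0x3b, 0x6b, 0x11, 0xc9]

RES = [0xa7, 0x3c, 0x45, 0xe9, 0x3b, 0x6b, 0x11, 0xc9]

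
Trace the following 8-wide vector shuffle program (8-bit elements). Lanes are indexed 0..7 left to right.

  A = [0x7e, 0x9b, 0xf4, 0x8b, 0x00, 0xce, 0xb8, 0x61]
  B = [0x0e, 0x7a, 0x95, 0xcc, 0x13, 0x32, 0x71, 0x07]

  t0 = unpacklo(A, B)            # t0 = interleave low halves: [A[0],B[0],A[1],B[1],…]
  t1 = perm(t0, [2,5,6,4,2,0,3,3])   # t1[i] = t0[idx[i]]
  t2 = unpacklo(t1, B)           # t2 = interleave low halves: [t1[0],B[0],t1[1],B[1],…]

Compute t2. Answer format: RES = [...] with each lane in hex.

t0 = [0x7e, 0x0e, 0x9b, 0x7a, 0xf4, 0x95, 0x8b, 0xcc]
t1 = [0x9b, 0x95, 0x8b, 0xf4, 0x9b, 0x7e, 0x7a, 0x7a]
t2 = [0x9b, 0x0e, 0x95, 0x7a, 0x8b, 0x95, 0xf4, 0xcc]

RES = [ 0x9b  0x0e  0x95  0x7a  0x8b  0x95  0xf4  0xcc ]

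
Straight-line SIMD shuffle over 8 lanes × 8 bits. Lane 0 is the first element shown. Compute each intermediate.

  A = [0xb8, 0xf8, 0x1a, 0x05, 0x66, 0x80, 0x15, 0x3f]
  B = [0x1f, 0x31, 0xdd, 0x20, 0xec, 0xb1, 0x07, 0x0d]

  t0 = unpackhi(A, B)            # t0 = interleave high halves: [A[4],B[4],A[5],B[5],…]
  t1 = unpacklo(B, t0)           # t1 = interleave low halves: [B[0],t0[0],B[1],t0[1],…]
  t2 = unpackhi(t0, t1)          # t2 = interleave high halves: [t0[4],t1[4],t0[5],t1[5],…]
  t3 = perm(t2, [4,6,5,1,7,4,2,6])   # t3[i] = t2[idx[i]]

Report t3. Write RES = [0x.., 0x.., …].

t0 = [0x66, 0xec, 0x80, 0xb1, 0x15, 0x07, 0x3f, 0x0d]
t1 = [0x1f, 0x66, 0x31, 0xec, 0xdd, 0x80, 0x20, 0xb1]
t2 = [0x15, 0xdd, 0x07, 0x80, 0x3f, 0x20, 0x0d, 0xb1]
t3 = [0x3f, 0x0d, 0x20, 0xdd, 0xb1, 0x3f, 0x07, 0x0d]

RES = [ 0x3f  0x0d  0x20  0xdd  0xb1  0x3f  0x07  0x0d ]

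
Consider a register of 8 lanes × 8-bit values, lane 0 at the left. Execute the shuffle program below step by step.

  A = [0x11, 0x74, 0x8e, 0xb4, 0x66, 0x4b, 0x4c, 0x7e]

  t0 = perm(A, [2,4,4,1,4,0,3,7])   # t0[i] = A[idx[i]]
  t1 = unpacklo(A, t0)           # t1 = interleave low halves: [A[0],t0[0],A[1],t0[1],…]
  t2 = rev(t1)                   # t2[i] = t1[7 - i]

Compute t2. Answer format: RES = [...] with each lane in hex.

→ t0 |8e|66|66|74|66|11|b4|7e|
→ t1 |11|8e|74|66|8e|66|b4|74|
→ t2 |74|b4|66|8e|66|74|8e|11|

RES = [ 0x74  0xb4  0x66  0x8e  0x66  0x74  0x8e  0x11 ]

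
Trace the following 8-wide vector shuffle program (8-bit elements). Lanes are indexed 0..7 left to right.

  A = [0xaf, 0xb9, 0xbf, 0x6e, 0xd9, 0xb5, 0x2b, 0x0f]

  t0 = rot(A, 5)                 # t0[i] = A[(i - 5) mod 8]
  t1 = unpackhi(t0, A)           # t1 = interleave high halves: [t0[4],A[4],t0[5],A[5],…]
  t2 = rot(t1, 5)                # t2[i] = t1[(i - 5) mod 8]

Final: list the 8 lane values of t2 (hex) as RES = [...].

  t0: 6e d9 b5 2b 0f af b9 bf
  t1: 0f d9 af b5 b9 2b bf 0f
  t2: b5 b9 2b bf 0f 0f d9 af

RES = [ 0xb5  0xb9  0x2b  0xbf  0x0f  0x0f  0xd9  0xaf ]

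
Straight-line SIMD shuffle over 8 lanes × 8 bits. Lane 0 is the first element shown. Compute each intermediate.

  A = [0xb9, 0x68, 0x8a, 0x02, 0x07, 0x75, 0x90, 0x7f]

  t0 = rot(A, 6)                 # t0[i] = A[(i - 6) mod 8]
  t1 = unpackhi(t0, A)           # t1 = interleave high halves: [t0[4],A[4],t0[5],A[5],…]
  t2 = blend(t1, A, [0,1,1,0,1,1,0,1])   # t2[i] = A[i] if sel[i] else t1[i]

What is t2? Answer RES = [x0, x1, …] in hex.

RES = [0x90, 0x68, 0x8a, 0x75, 0x07, 0x75, 0x68, 0x7f]

→ t0 |8a|02|07|75|90|7f|b9|68|
→ t1 |90|07|7f|75|b9|90|68|7f|
→ t2 |90|68|8a|75|07|75|68|7f|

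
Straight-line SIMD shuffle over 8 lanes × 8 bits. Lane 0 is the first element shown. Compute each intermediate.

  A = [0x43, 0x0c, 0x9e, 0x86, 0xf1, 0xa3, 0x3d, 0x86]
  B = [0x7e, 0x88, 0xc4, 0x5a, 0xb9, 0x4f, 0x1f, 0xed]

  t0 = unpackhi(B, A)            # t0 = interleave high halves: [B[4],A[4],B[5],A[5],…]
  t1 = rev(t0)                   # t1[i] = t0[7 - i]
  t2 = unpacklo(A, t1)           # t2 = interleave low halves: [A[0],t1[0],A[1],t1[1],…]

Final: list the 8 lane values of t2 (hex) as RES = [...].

RES = [ 0x43  0x86  0x0c  0xed  0x9e  0x3d  0x86  0x1f ]

→ t0 |b9|f1|4f|a3|1f|3d|ed|86|
→ t1 |86|ed|3d|1f|a3|4f|f1|b9|
→ t2 |43|86|0c|ed|9e|3d|86|1f|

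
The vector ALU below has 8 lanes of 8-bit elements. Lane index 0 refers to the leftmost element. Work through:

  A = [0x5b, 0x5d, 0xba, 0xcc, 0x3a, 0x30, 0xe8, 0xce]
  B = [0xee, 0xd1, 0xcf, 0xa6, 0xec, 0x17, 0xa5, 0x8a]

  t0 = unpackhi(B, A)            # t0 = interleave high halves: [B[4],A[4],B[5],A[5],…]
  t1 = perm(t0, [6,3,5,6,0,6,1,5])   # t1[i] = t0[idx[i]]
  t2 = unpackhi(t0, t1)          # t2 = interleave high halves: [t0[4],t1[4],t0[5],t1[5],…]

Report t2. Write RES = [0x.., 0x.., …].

  t0: ec 3a 17 30 a5 e8 8a ce
  t1: 8a 30 e8 8a ec 8a 3a e8
  t2: a5 ec e8 8a 8a 3a ce e8

RES = [ 0xa5  0xec  0xe8  0x8a  0x8a  0x3a  0xce  0xe8 ]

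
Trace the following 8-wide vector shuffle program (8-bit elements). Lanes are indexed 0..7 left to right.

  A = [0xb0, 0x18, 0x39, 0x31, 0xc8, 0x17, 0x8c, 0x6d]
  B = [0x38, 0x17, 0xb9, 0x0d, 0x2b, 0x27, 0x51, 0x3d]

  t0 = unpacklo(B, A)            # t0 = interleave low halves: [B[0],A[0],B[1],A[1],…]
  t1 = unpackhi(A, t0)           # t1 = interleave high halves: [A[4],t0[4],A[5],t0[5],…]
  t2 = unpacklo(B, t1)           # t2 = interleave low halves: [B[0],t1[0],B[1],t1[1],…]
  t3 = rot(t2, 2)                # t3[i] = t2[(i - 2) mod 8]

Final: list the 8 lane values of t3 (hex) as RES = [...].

  t0: 38 b0 17 18 b9 39 0d 31
  t1: c8 b9 17 39 8c 0d 6d 31
  t2: 38 c8 17 b9 b9 17 0d 39
  t3: 0d 39 38 c8 17 b9 b9 17

RES = [ 0x0d  0x39  0x38  0xc8  0x17  0xb9  0xb9  0x17 ]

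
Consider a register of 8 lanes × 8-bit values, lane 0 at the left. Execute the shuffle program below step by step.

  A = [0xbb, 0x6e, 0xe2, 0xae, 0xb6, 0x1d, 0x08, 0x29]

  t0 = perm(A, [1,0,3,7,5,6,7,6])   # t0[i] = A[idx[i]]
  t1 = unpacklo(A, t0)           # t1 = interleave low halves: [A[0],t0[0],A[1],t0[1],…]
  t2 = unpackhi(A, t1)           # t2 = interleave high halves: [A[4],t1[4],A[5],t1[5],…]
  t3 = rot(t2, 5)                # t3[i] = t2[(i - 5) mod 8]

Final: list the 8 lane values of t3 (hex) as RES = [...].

RES = [ 0xae  0x08  0xae  0x29  0x29  0xb6  0xe2  0x1d ]

→ t0 |6e|bb|ae|29|1d|08|29|08|
→ t1 |bb|6e|6e|bb|e2|ae|ae|29|
→ t2 |b6|e2|1d|ae|08|ae|29|29|
→ t3 |ae|08|ae|29|29|b6|e2|1d|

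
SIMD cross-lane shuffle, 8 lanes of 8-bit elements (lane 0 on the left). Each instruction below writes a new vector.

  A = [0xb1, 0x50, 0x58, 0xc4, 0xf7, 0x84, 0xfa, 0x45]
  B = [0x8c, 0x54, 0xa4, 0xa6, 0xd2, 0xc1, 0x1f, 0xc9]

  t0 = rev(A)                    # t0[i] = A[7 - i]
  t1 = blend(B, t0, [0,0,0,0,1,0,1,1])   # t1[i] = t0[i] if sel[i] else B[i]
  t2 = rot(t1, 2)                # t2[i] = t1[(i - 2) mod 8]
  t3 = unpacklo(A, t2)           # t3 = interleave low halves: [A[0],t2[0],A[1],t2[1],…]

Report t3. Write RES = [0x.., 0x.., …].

t0 = [0x45, 0xfa, 0x84, 0xf7, 0xc4, 0x58, 0x50, 0xb1]
t1 = [0x8c, 0x54, 0xa4, 0xa6, 0xc4, 0xc1, 0x50, 0xb1]
t2 = [0x50, 0xb1, 0x8c, 0x54, 0xa4, 0xa6, 0xc4, 0xc1]
t3 = [0xb1, 0x50, 0x50, 0xb1, 0x58, 0x8c, 0xc4, 0x54]

RES = [ 0xb1  0x50  0x50  0xb1  0x58  0x8c  0xc4  0x54 ]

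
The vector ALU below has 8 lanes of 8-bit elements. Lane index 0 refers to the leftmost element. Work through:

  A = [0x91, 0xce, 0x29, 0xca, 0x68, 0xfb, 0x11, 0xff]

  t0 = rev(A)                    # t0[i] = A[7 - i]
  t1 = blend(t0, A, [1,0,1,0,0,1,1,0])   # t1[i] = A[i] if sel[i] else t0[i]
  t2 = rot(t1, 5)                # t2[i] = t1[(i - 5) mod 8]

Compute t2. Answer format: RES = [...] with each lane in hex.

t0 = [0xff, 0x11, 0xfb, 0x68, 0xca, 0x29, 0xce, 0x91]
t1 = [0x91, 0x11, 0x29, 0x68, 0xca, 0xfb, 0x11, 0x91]
t2 = [0x68, 0xca, 0xfb, 0x11, 0x91, 0x91, 0x11, 0x29]

RES = [ 0x68  0xca  0xfb  0x11  0x91  0x91  0x11  0x29 ]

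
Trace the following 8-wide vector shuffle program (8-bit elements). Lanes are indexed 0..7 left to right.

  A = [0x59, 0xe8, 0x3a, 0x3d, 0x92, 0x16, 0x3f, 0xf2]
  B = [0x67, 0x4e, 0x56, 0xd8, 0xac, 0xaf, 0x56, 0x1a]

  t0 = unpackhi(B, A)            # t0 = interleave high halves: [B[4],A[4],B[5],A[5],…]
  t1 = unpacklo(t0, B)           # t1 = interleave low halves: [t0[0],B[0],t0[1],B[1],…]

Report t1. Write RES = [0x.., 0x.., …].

RES = [0xac, 0x67, 0x92, 0x4e, 0xaf, 0x56, 0x16, 0xd8]

→ t0 |ac|92|af|16|56|3f|1a|f2|
→ t1 |ac|67|92|4e|af|56|16|d8|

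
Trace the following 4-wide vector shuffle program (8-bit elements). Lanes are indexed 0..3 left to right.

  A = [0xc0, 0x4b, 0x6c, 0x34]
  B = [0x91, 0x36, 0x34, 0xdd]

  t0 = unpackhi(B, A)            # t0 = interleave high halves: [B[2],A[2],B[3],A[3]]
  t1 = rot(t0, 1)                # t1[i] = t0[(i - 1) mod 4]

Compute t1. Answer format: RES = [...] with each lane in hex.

t0 = [0x34, 0x6c, 0xdd, 0x34]
t1 = [0x34, 0x34, 0x6c, 0xdd]

RES = [0x34, 0x34, 0x6c, 0xdd]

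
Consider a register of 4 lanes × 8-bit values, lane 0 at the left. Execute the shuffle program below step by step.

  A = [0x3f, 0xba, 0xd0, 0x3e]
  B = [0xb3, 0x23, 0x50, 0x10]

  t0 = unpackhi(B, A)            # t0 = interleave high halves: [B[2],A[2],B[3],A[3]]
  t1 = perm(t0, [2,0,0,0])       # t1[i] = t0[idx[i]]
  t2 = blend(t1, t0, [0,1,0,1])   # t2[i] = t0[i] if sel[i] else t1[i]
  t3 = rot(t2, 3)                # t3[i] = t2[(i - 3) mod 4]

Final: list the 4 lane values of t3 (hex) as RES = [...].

→ t0 |50|d0|10|3e|
→ t1 |10|50|50|50|
→ t2 |10|d0|50|3e|
→ t3 |d0|50|3e|10|

RES = [0xd0, 0x50, 0x3e, 0x10]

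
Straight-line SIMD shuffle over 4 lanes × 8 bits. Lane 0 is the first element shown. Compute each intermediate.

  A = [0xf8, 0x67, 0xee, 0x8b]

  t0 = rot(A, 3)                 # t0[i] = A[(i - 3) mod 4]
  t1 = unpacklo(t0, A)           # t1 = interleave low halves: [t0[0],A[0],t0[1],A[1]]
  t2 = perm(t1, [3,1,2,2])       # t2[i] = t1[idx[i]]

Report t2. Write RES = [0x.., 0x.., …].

→ t0 |67|ee|8b|f8|
→ t1 |67|f8|ee|67|
→ t2 |67|f8|ee|ee|

RES = [ 0x67  0xf8  0xee  0xee ]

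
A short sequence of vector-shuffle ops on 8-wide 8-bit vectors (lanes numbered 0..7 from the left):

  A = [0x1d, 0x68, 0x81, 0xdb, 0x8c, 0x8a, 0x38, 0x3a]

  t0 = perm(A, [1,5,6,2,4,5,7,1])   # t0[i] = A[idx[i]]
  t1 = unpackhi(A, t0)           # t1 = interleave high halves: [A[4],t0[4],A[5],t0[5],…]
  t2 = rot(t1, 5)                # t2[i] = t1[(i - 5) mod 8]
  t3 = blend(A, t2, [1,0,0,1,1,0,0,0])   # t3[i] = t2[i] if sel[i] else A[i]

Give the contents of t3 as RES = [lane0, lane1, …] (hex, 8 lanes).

t0 = [0x68, 0x8a, 0x38, 0x81, 0x8c, 0x8a, 0x3a, 0x68]
t1 = [0x8c, 0x8c, 0x8a, 0x8a, 0x38, 0x3a, 0x3a, 0x68]
t2 = [0x8a, 0x38, 0x3a, 0x3a, 0x68, 0x8c, 0x8c, 0x8a]
t3 = [0x8a, 0x68, 0x81, 0x3a, 0x68, 0x8a, 0x38, 0x3a]

RES = [0x8a, 0x68, 0x81, 0x3a, 0x68, 0x8a, 0x38, 0x3a]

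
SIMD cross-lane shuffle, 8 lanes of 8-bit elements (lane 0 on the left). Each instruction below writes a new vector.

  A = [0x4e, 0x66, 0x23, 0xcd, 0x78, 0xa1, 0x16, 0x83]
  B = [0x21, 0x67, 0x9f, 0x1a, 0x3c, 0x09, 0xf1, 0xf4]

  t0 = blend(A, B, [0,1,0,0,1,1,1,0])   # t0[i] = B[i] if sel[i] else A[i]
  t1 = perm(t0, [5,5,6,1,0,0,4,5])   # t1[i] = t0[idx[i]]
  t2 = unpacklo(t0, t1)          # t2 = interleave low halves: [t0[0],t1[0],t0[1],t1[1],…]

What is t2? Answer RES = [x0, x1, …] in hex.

  t0: 4e 67 23 cd 3c 09 f1 83
  t1: 09 09 f1 67 4e 4e 3c 09
  t2: 4e 09 67 09 23 f1 cd 67

RES = [0x4e, 0x09, 0x67, 0x09, 0x23, 0xf1, 0xcd, 0x67]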